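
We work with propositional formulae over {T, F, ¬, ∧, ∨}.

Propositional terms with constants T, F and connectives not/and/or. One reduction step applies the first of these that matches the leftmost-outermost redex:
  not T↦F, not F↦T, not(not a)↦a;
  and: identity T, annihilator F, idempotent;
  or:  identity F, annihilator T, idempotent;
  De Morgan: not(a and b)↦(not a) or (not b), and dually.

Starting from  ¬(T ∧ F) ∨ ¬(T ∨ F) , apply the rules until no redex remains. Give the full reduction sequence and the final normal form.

  start: ¬(T ∧ F) ∨ ¬(T ∨ F)
  [1] (¬T ∨ ¬F) ∨ ¬(T ∨ F)
  [2] (F ∨ ¬F) ∨ ¬(T ∨ F)
  [3] ¬F ∨ ¬(T ∨ F)
  [4] T ∨ ¬(T ∨ F)
  [5] T

Answer: normal form = T  (in 5 steps)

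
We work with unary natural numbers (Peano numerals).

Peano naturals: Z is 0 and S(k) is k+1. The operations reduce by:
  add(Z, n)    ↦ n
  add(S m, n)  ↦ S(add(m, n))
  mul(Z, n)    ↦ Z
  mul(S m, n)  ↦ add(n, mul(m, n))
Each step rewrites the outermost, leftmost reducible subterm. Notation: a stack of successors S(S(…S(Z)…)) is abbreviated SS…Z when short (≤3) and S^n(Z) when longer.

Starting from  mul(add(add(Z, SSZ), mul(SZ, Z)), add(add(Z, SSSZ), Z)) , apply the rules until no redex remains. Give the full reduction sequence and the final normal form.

  start: mul(add(add(Z, SSZ), mul(SZ, Z)), add(add(Z, SSSZ), Z))
  [1] mul(add(SSZ, mul(SZ, Z)), add(add(Z, SSSZ), Z))
  [2] mul(S(add(SZ, mul(SZ, Z))), add(add(Z, SSSZ), Z))
  [3] add(add(add(Z, SSSZ), Z), mul(add(SZ, mul(SZ, Z)), add(add(Z, SSSZ), Z)))
  [4] add(add(SSSZ, Z), mul(add(SZ, mul(SZ, Z)), add(add(Z, SSSZ), Z)))
  [5] add(S(add(SSZ, Z)), mul(add(SZ, mul(SZ, Z)), add(add(Z, SSSZ), Z)))
  [6] S(add(add(SSZ, Z), mul(add(SZ, mul(SZ, Z)), add(add(Z, SSSZ), Z))))
  [7] S(add(S(add(SZ, Z)), mul(add(SZ, mul(SZ, Z)), add(add(Z, SSSZ), Z))))
  [8] S(S(add(add(SZ, Z), mul(add(SZ, mul(SZ, Z)), add(add(Z, SSSZ), Z)))))
  [9] S(S(add(S(add(Z, Z)), mul(add(SZ, mul(SZ, Z)), add(add(Z, SSSZ), Z)))))
  [10] S(S(S(add(add(Z, Z), mul(add(SZ, mul(SZ, Z)), add(add(Z, SSSZ), Z))))))
  [11] S(S(S(add(Z, mul(add(SZ, mul(SZ, Z)), add(add(Z, SSSZ), Z))))))
  [12] S(S(S(mul(add(SZ, mul(SZ, Z)), add(add(Z, SSSZ), Z)))))
  [13] S(S(S(mul(S(add(Z, mul(SZ, Z))), add(add(Z, SSSZ), Z)))))
  [14] S(S(S(add(add(add(Z, SSSZ), Z), mul(add(Z, mul(SZ, Z)), add(add(Z, SSSZ), Z))))))
  [15] S(S(S(add(add(SSSZ, Z), mul(add(Z, mul(SZ, Z)), add(add(Z, SSSZ), Z))))))
  [16] S(S(S(add(S(add(SSZ, Z)), mul(add(Z, mul(SZ, Z)), add(add(Z, SSSZ), Z))))))
  [17] S(S(S(S(add(add(SSZ, Z), mul(add(Z, mul(SZ, Z)), add(add(Z, SSSZ), Z)))))))
  [18] S(S(S(S(add(S(add(SZ, Z)), mul(add(Z, mul(SZ, Z)), add(add(Z, SSSZ), Z)))))))
  [19] S(S(S(S(S(add(add(SZ, Z), mul(add(Z, mul(SZ, Z)), add(add(Z, SSSZ), Z))))))))
  [20] S(S(S(S(S(add(S(add(Z, Z)), mul(add(Z, mul(SZ, Z)), add(add(Z, SSSZ), Z))))))))
  [21] S(S(S(S(S(S(add(add(Z, Z), mul(add(Z, mul(SZ, Z)), add(add(Z, SSSZ), Z)))))))))
  [22] S(S(S(S(S(S(add(Z, mul(add(Z, mul(SZ, Z)), add(add(Z, SSSZ), Z)))))))))
  [23] S(S(S(S(S(S(mul(add(Z, mul(SZ, Z)), add(add(Z, SSSZ), Z))))))))
  [24] S(S(S(S(S(S(mul(mul(SZ, Z), add(add(Z, SSSZ), Z))))))))
  [25] S(S(S(S(S(S(mul(add(Z, mul(Z, Z)), add(add(Z, SSSZ), Z))))))))
  [26] S(S(S(S(S(S(mul(mul(Z, Z), add(add(Z, SSSZ), Z))))))))
  [27] S(S(S(S(S(S(mul(Z, add(add(Z, SSSZ), Z))))))))
  [28] S^6(Z)

Answer: normal form = S^6(Z)  (in 28 steps)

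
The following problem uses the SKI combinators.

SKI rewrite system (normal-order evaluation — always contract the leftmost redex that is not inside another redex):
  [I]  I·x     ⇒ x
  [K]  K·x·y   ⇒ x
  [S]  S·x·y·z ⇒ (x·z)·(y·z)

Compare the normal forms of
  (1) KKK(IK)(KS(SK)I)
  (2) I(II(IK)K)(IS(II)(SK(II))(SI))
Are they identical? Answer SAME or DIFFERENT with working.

Term A:
  start: KKK(IK)(KS(SK)I)
  step 1: K(IK)(KS(SK)I)
  step 2: IK
  step 3: K

Term B:
  start: I(II(IK)K)(IS(II)(SK(II))(SI))
  step 1: II(IK)K(IS(II)(SK(II))(SI))
  step 2: I(IK)K(IS(II)(SK(II))(SI))
  step 3: IKK(IS(II)(SK(II))(SI))
  step 4: KK(IS(II)(SK(II))(SI))
  step 5: K

Answer: SAME — A ⇓ K, B ⇓ K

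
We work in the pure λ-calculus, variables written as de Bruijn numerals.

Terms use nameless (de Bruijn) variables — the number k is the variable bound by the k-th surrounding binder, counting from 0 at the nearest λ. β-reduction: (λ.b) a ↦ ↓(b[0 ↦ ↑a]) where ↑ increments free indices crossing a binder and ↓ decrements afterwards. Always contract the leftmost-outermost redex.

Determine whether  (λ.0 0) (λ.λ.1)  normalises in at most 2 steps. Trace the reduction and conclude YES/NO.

  start: (λ.0 0) (λ.λ.1)
  step 1: (λ.λ.1) (λ.λ.1)
  step 2: λ.λ.λ.1

Answer: YES — reaches normal form λ.λ.λ.1 in 2 ≤ 2 steps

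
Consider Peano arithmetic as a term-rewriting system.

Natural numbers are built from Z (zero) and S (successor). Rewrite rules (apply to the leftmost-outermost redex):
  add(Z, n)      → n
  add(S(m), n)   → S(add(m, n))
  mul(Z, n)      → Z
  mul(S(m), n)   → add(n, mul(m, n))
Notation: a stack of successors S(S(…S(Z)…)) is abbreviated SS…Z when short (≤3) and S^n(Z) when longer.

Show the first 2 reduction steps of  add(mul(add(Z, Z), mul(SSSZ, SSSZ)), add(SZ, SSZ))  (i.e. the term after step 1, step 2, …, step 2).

Answer: after 2 steps: add(Z, add(SZ, SSZ))

Derivation:
  start: add(mul(add(Z, Z), mul(SSSZ, SSSZ)), add(SZ, SSZ))
  step 1: add(mul(Z, mul(SSSZ, SSSZ)), add(SZ, SSZ))
  step 2: add(Z, add(SZ, SSZ))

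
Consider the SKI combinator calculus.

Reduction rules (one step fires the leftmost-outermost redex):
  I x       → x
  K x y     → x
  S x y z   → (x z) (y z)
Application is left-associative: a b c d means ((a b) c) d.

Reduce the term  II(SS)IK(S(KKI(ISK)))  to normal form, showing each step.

Answer: normal form = S(K(SK))  (in 7 steps)

Derivation:
  start: II(SS)IK(S(KKI(ISK)))
  step 1: I(SS)IK(S(KKI(ISK)))
  step 2: SSIK(S(KKI(ISK)))
  step 3: SK(IK)(S(KKI(ISK)))
  step 4: K(S(KKI(ISK)))(IK(S(KKI(ISK))))
  step 5: S(KKI(ISK))
  step 6: S(K(ISK))
  step 7: S(K(SK))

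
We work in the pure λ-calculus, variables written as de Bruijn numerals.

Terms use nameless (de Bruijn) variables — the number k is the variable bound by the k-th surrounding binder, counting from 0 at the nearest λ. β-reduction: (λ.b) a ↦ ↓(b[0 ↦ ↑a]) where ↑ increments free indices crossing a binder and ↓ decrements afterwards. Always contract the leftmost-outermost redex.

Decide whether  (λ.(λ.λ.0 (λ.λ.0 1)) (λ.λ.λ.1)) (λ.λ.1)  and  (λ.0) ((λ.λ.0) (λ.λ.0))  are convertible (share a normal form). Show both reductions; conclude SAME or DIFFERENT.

Term A:
  start: (λ.(λ.λ.0 (λ.λ.0 1)) (λ.λ.λ.1)) (λ.λ.1)
  →1  (λ.λ.0 (λ.λ.0 1)) (λ.λ.λ.1)
  →2  λ.0 (λ.λ.0 1)

Term B:
  start: (λ.0) ((λ.λ.0) (λ.λ.0))
  →1  (λ.λ.0) (λ.λ.0)
  →2  λ.0

Answer: DIFFERENT — A ⇓ λ.0 (λ.λ.0 1), B ⇓ λ.0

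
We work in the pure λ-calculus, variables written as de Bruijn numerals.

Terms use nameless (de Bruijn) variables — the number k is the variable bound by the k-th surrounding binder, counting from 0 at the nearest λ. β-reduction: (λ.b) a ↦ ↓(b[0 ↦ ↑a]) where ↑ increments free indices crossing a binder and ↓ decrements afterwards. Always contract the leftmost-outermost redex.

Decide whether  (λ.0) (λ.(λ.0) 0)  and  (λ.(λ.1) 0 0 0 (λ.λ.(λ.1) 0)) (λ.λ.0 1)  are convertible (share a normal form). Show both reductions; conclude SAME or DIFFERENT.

Answer: SAME — A ⇓ λ.0, B ⇓ λ.0

Derivation:
Term A:
  start: (λ.0) (λ.(λ.0) 0)
  step 1: λ.(λ.0) 0
  step 2: λ.0

Term B:
  start: (λ.(λ.1) 0 0 0 (λ.λ.(λ.1) 0)) (λ.λ.0 1)
  step 1: (λ.λ.λ.0 1) (λ.λ.0 1) (λ.λ.0 1) (λ.λ.0 1) (λ.λ.(λ.1) 0)
  step 2: (λ.λ.0 1) (λ.λ.0 1) (λ.λ.0 1) (λ.λ.(λ.1) 0)
  step 3: (λ.0 (λ.λ.0 1)) (λ.λ.0 1) (λ.λ.(λ.1) 0)
  step 4: (λ.λ.0 1) (λ.λ.0 1) (λ.λ.(λ.1) 0)
  step 5: (λ.0 (λ.λ.0 1)) (λ.λ.(λ.1) 0)
  step 6: (λ.λ.(λ.1) 0) (λ.λ.0 1)
  step 7: λ.(λ.1) 0
  step 8: λ.0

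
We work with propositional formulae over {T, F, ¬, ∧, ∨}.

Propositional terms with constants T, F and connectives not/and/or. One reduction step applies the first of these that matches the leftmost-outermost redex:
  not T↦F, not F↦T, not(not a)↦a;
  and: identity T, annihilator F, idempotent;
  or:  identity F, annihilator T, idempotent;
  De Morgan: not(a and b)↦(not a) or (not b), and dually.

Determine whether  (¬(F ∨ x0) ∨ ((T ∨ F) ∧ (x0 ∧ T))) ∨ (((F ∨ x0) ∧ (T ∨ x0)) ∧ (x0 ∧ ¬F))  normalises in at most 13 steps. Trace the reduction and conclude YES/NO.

Answer: YES — reaches normal form (¬x0 ∨ x0) ∨ x0 in 12 ≤ 13 steps

Working:
  start: (¬(F ∨ x0) ∨ ((T ∨ F) ∧ (x0 ∧ T))) ∨ (((F ∨ x0) ∧ (T ∨ x0)) ∧ (x0 ∧ ¬F))
  [1] ((¬F ∧ ¬x0) ∨ ((T ∨ F) ∧ (x0 ∧ T))) ∨ (((F ∨ x0) ∧ (T ∨ x0)) ∧ (x0 ∧ ¬F))
  [2] ((T ∧ ¬x0) ∨ ((T ∨ F) ∧ (x0 ∧ T))) ∨ (((F ∨ x0) ∧ (T ∨ x0)) ∧ (x0 ∧ ¬F))
  [3] (¬x0 ∨ ((T ∨ F) ∧ (x0 ∧ T))) ∨ (((F ∨ x0) ∧ (T ∨ x0)) ∧ (x0 ∧ ¬F))
  [4] (¬x0 ∨ (T ∧ (x0 ∧ T))) ∨ (((F ∨ x0) ∧ (T ∨ x0)) ∧ (x0 ∧ ¬F))
  [5] (¬x0 ∨ (x0 ∧ T)) ∨ (((F ∨ x0) ∧ (T ∨ x0)) ∧ (x0 ∧ ¬F))
  [6] (¬x0 ∨ x0) ∨ (((F ∨ x0) ∧ (T ∨ x0)) ∧ (x0 ∧ ¬F))
  [7] (¬x0 ∨ x0) ∨ ((x0 ∧ (T ∨ x0)) ∧ (x0 ∧ ¬F))
  [8] (¬x0 ∨ x0) ∨ ((x0 ∧ T) ∧ (x0 ∧ ¬F))
  [9] (¬x0 ∨ x0) ∨ (x0 ∧ (x0 ∧ ¬F))
  [10] (¬x0 ∨ x0) ∨ (x0 ∧ (x0 ∧ T))
  [11] (¬x0 ∨ x0) ∨ (x0 ∧ x0)
  [12] (¬x0 ∨ x0) ∨ x0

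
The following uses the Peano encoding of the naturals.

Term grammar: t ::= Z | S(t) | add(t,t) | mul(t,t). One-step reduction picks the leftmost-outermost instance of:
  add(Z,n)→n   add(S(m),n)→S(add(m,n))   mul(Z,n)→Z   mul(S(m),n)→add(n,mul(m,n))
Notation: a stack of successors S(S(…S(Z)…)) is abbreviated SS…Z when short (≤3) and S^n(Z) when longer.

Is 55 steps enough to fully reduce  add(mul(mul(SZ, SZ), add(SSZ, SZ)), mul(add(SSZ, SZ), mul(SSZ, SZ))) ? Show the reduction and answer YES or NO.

Answer: YES — reaches normal form S^9(Z) in 54 ≤ 55 steps

Working:
  start: add(mul(mul(SZ, SZ), add(SSZ, SZ)), mul(add(SSZ, SZ), mul(SSZ, SZ)))
  [1] add(mul(add(SZ, mul(Z, SZ)), add(SSZ, SZ)), mul(add(SSZ, SZ), mul(SSZ, SZ)))
  [2] add(mul(S(add(Z, mul(Z, SZ))), add(SSZ, SZ)), mul(add(SSZ, SZ), mul(SSZ, SZ)))
  [3] add(add(add(SSZ, SZ), mul(add(Z, mul(Z, SZ)), add(SSZ, SZ))), mul(add(SSZ, SZ), mul(SSZ, SZ)))
  [4] add(add(S(add(SZ, SZ)), mul(add(Z, mul(Z, SZ)), add(SSZ, SZ))), mul(add(SSZ, SZ), mul(SSZ, SZ)))
  [5] add(S(add(add(SZ, SZ), mul(add(Z, mul(Z, SZ)), add(SSZ, SZ)))), mul(add(SSZ, SZ), mul(SSZ, SZ)))
  [6] S(add(add(add(SZ, SZ), mul(add(Z, mul(Z, SZ)), add(SSZ, SZ))), mul(add(SSZ, SZ), mul(SSZ, SZ))))
  [7] S(add(add(S(add(Z, SZ)), mul(add(Z, mul(Z, SZ)), add(SSZ, SZ))), mul(add(SSZ, SZ), mul(SSZ, SZ))))
  [8] S(add(S(add(add(Z, SZ), mul(add(Z, mul(Z, SZ)), add(SSZ, SZ)))), mul(add(SSZ, SZ), mul(SSZ, SZ))))
  [9] S(S(add(add(add(Z, SZ), mul(add(Z, mul(Z, SZ)), add(SSZ, SZ))), mul(add(SSZ, SZ), mul(SSZ, SZ)))))
  [10] S(S(add(add(SZ, mul(add(Z, mul(Z, SZ)), add(SSZ, SZ))), mul(add(SSZ, SZ), mul(SSZ, SZ)))))
  [11] S(S(add(S(add(Z, mul(add(Z, mul(Z, SZ)), add(SSZ, SZ)))), mul(add(SSZ, SZ), mul(SSZ, SZ)))))
  [12] S(S(S(add(add(Z, mul(add(Z, mul(Z, SZ)), add(SSZ, SZ))), mul(add(SSZ, SZ), mul(SSZ, SZ))))))
  [13] S(S(S(add(mul(add(Z, mul(Z, SZ)), add(SSZ, SZ)), mul(add(SSZ, SZ), mul(SSZ, SZ))))))
  [14] S(S(S(add(mul(mul(Z, SZ), add(SSZ, SZ)), mul(add(SSZ, SZ), mul(SSZ, SZ))))))
  [15] S(S(S(add(mul(Z, add(SSZ, SZ)), mul(add(SSZ, SZ), mul(SSZ, SZ))))))
  [16] S(S(S(add(Z, mul(add(SSZ, SZ), mul(SSZ, SZ))))))
  [17] S(S(S(mul(add(SSZ, SZ), mul(SSZ, SZ)))))
  [18] S(S(S(mul(S(add(SZ, SZ)), mul(SSZ, SZ)))))
  [19] S(S(S(add(mul(SSZ, SZ), mul(add(SZ, SZ), mul(SSZ, SZ))))))
  [20] S(S(S(add(add(SZ, mul(SZ, SZ)), mul(add(SZ, SZ), mul(SSZ, SZ))))))
  [21] S(S(S(add(S(add(Z, mul(SZ, SZ))), mul(add(SZ, SZ), mul(SSZ, SZ))))))
  [22] S(S(S(S(add(add(Z, mul(SZ, SZ)), mul(add(SZ, SZ), mul(SSZ, SZ)))))))
  [23] S(S(S(S(add(mul(SZ, SZ), mul(add(SZ, SZ), mul(SSZ, SZ)))))))
  [24] S(S(S(S(add(add(SZ, mul(Z, SZ)), mul(add(SZ, SZ), mul(SSZ, SZ)))))))
  [25] S(S(S(S(add(S(add(Z, mul(Z, SZ))), mul(add(SZ, SZ), mul(SSZ, SZ)))))))
  [26] S(S(S(S(S(add(add(Z, mul(Z, SZ)), mul(add(SZ, SZ), mul(SSZ, SZ))))))))
  [27] S(S(S(S(S(add(mul(Z, SZ), mul(add(SZ, SZ), mul(SSZ, SZ))))))))
  [28] S(S(S(S(S(add(Z, mul(add(SZ, SZ), mul(SSZ, SZ))))))))
  [29] S(S(S(S(S(mul(add(SZ, SZ), mul(SSZ, SZ)))))))
  [30] S(S(S(S(S(mul(S(add(Z, SZ)), mul(SSZ, SZ)))))))
  [31] S(S(S(S(S(add(mul(SSZ, SZ), mul(add(Z, SZ), mul(SSZ, SZ))))))))
  [32] S(S(S(S(S(add(add(SZ, mul(SZ, SZ)), mul(add(Z, SZ), mul(SSZ, SZ))))))))
  [33] S(S(S(S(S(add(S(add(Z, mul(SZ, SZ))), mul(add(Z, SZ), mul(SSZ, SZ))))))))
  [34] S(S(S(S(S(S(add(add(Z, mul(SZ, SZ)), mul(add(Z, SZ), mul(SSZ, SZ)))))))))
  [35] S(S(S(S(S(S(add(mul(SZ, SZ), mul(add(Z, SZ), mul(SSZ, SZ)))))))))
  [36] S(S(S(S(S(S(add(add(SZ, mul(Z, SZ)), mul(add(Z, SZ), mul(SSZ, SZ)))))))))
  [37] S(S(S(S(S(S(add(S(add(Z, mul(Z, SZ))), mul(add(Z, SZ), mul(SSZ, SZ)))))))))
  [38] S(S(S(S(S(S(S(add(add(Z, mul(Z, SZ)), mul(add(Z, SZ), mul(SSZ, SZ))))))))))
  [39] S(S(S(S(S(S(S(add(mul(Z, SZ), mul(add(Z, SZ), mul(SSZ, SZ))))))))))
  [40] S(S(S(S(S(S(S(add(Z, mul(add(Z, SZ), mul(SSZ, SZ))))))))))
  [41] S(S(S(S(S(S(S(mul(add(Z, SZ), mul(SSZ, SZ)))))))))
  [42] S(S(S(S(S(S(S(mul(SZ, mul(SSZ, SZ)))))))))
  [43] S(S(S(S(S(S(S(add(mul(SSZ, SZ), mul(Z, mul(SSZ, SZ))))))))))
  [44] S(S(S(S(S(S(S(add(add(SZ, mul(SZ, SZ)), mul(Z, mul(SSZ, SZ))))))))))
  [45] S(S(S(S(S(S(S(add(S(add(Z, mul(SZ, SZ))), mul(Z, mul(SSZ, SZ))))))))))
  [46] S(S(S(S(S(S(S(S(add(add(Z, mul(SZ, SZ)), mul(Z, mul(SSZ, SZ)))))))))))
  [47] S(S(S(S(S(S(S(S(add(mul(SZ, SZ), mul(Z, mul(SSZ, SZ)))))))))))
  [48] S(S(S(S(S(S(S(S(add(add(SZ, mul(Z, SZ)), mul(Z, mul(SSZ, SZ)))))))))))
  [49] S(S(S(S(S(S(S(S(add(S(add(Z, mul(Z, SZ))), mul(Z, mul(SSZ, SZ)))))))))))
  [50] S(S(S(S(S(S(S(S(S(add(add(Z, mul(Z, SZ)), mul(Z, mul(SSZ, SZ))))))))))))
  [51] S(S(S(S(S(S(S(S(S(add(mul(Z, SZ), mul(Z, mul(SSZ, SZ))))))))))))
  [52] S(S(S(S(S(S(S(S(S(add(Z, mul(Z, mul(SSZ, SZ))))))))))))
  [53] S(S(S(S(S(S(S(S(S(mul(Z, mul(SSZ, SZ)))))))))))
  [54] S^9(Z)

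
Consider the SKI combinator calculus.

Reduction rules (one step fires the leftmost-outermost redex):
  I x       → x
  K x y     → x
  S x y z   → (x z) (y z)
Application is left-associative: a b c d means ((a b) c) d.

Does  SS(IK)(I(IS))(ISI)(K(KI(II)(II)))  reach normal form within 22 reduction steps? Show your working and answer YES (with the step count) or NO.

Answer: YES — reaches normal form S(KI)I in 19 ≤ 22 steps

Derivation:
  start: SS(IK)(I(IS))(ISI)(K(KI(II)(II)))
  step 1: S(I(IS))(IK(I(IS)))(ISI)(K(KI(II)(II)))
  step 2: I(IS)(ISI)(IK(I(IS))(ISI))(K(KI(II)(II)))
  step 3: IS(ISI)(IK(I(IS))(ISI))(K(KI(II)(II)))
  step 4: S(ISI)(IK(I(IS))(ISI))(K(KI(II)(II)))
  step 5: ISI(K(KI(II)(II)))(IK(I(IS))(ISI)(K(KI(II)(II))))
  step 6: SI(K(KI(II)(II)))(IK(I(IS))(ISI)(K(KI(II)(II))))
  step 7: I(IK(I(IS))(ISI)(K(KI(II)(II))))(K(KI(II)(II))(IK(I(IS))(ISI)(K(KI(II)(II)))))
  step 8: IK(I(IS))(ISI)(K(KI(II)(II)))(K(KI(II)(II))(IK(I(IS))(ISI)(K(KI(II)(II)))))
  step 9: K(I(IS))(ISI)(K(KI(II)(II)))(K(KI(II)(II))(IK(I(IS))(ISI)(K(KI(II)(II)))))
  step 10: I(IS)(K(KI(II)(II)))(K(KI(II)(II))(IK(I(IS))(ISI)(K(KI(II)(II)))))
  step 11: IS(K(KI(II)(II)))(K(KI(II)(II))(IK(I(IS))(ISI)(K(KI(II)(II)))))
  step 12: S(K(KI(II)(II)))(K(KI(II)(II))(IK(I(IS))(ISI)(K(KI(II)(II)))))
  step 13: S(K(I(II)))(K(KI(II)(II))(IK(I(IS))(ISI)(K(KI(II)(II)))))
  step 14: S(K(II))(K(KI(II)(II))(IK(I(IS))(ISI)(K(KI(II)(II)))))
  step 15: S(KI)(K(KI(II)(II))(IK(I(IS))(ISI)(K(KI(II)(II)))))
  step 16: S(KI)(KI(II)(II))
  step 17: S(KI)(I(II))
  step 18: S(KI)(II)
  step 19: S(KI)I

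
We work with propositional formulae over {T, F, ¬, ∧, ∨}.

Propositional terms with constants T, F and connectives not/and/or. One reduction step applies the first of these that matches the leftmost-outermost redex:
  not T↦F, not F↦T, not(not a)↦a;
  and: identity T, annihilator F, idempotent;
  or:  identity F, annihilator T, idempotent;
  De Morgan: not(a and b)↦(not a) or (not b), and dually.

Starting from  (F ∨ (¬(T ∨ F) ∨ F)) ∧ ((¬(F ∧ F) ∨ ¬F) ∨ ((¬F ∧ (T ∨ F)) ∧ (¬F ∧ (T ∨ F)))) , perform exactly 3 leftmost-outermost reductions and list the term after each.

Answer: after 3 steps: (¬T ∧ ¬F) ∧ ((¬(F ∧ F) ∨ ¬F) ∨ ((¬F ∧ (T ∨ F)) ∧ (¬F ∧ (T ∨ F))))

Derivation:
  start: (F ∨ (¬(T ∨ F) ∨ F)) ∧ ((¬(F ∧ F) ∨ ¬F) ∨ ((¬F ∧ (T ∨ F)) ∧ (¬F ∧ (T ∨ F))))
  [1] (¬(T ∨ F) ∨ F) ∧ ((¬(F ∧ F) ∨ ¬F) ∨ ((¬F ∧ (T ∨ F)) ∧ (¬F ∧ (T ∨ F))))
  [2] ¬(T ∨ F) ∧ ((¬(F ∧ F) ∨ ¬F) ∨ ((¬F ∧ (T ∨ F)) ∧ (¬F ∧ (T ∨ F))))
  [3] (¬T ∧ ¬F) ∧ ((¬(F ∧ F) ∨ ¬F) ∨ ((¬F ∧ (T ∨ F)) ∧ (¬F ∧ (T ∨ F))))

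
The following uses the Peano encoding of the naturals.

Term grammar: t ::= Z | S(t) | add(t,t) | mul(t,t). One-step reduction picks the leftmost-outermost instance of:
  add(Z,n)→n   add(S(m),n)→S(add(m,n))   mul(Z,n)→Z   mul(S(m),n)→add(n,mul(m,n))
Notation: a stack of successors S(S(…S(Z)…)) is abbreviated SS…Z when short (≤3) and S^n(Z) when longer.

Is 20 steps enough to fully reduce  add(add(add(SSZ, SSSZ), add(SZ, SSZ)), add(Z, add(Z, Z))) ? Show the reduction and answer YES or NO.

Answer: NO — after 20 steps the term is S(S(S(S(S(S(S(S(add(Z, add(Z, Z)))))))))), not yet normal

Reduction:
  start: add(add(add(SSZ, SSSZ), add(SZ, SSZ)), add(Z, add(Z, Z)))
  [1] add(add(S(add(SZ, SSSZ)), add(SZ, SSZ)), add(Z, add(Z, Z)))
  [2] add(S(add(add(SZ, SSSZ), add(SZ, SSZ))), add(Z, add(Z, Z)))
  [3] S(add(add(add(SZ, SSSZ), add(SZ, SSZ)), add(Z, add(Z, Z))))
  [4] S(add(add(S(add(Z, SSSZ)), add(SZ, SSZ)), add(Z, add(Z, Z))))
  [5] S(add(S(add(add(Z, SSSZ), add(SZ, SSZ))), add(Z, add(Z, Z))))
  [6] S(S(add(add(add(Z, SSSZ), add(SZ, SSZ)), add(Z, add(Z, Z)))))
  [7] S(S(add(add(SSSZ, add(SZ, SSZ)), add(Z, add(Z, Z)))))
  [8] S(S(add(S(add(SSZ, add(SZ, SSZ))), add(Z, add(Z, Z)))))
  [9] S(S(S(add(add(SSZ, add(SZ, SSZ)), add(Z, add(Z, Z))))))
  [10] S(S(S(add(S(add(SZ, add(SZ, SSZ))), add(Z, add(Z, Z))))))
  [11] S(S(S(S(add(add(SZ, add(SZ, SSZ)), add(Z, add(Z, Z)))))))
  [12] S(S(S(S(add(S(add(Z, add(SZ, SSZ))), add(Z, add(Z, Z)))))))
  [13] S(S(S(S(S(add(add(Z, add(SZ, SSZ)), add(Z, add(Z, Z))))))))
  [14] S(S(S(S(S(add(add(SZ, SSZ), add(Z, add(Z, Z))))))))
  [15] S(S(S(S(S(add(S(add(Z, SSZ)), add(Z, add(Z, Z))))))))
  [16] S(S(S(S(S(S(add(add(Z, SSZ), add(Z, add(Z, Z)))))))))
  [17] S(S(S(S(S(S(add(SSZ, add(Z, add(Z, Z)))))))))
  [18] S(S(S(S(S(S(S(add(SZ, add(Z, add(Z, Z))))))))))
  [19] S(S(S(S(S(S(S(S(add(Z, add(Z, add(Z, Z)))))))))))
  [20] S(S(S(S(S(S(S(S(add(Z, add(Z, Z))))))))))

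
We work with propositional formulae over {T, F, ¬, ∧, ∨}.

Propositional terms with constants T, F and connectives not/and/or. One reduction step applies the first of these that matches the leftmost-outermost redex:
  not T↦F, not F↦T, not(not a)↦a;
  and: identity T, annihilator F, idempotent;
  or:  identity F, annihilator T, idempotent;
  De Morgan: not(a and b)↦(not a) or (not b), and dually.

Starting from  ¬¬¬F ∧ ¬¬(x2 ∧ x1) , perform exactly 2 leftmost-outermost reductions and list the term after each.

  start: ¬¬¬F ∧ ¬¬(x2 ∧ x1)
  step 1: ¬F ∧ ¬¬(x2 ∧ x1)
  step 2: T ∧ ¬¬(x2 ∧ x1)

Answer: after 2 steps: T ∧ ¬¬(x2 ∧ x1)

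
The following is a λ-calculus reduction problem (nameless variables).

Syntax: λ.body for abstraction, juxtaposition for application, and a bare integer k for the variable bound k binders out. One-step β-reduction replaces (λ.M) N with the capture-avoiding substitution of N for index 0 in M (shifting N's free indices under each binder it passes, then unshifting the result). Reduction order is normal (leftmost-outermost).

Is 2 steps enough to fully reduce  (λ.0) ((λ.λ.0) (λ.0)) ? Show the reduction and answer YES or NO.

Answer: YES — reaches normal form λ.0 in 2 ≤ 2 steps

Working:
  start: (λ.0) ((λ.λ.0) (λ.0))
  →1  (λ.λ.0) (λ.0)
  →2  λ.0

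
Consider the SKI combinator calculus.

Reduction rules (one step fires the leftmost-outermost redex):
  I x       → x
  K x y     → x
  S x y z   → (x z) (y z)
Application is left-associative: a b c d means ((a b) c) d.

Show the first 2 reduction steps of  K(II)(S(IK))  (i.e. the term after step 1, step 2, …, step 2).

Answer: after 2 steps: I

Reduction:
  start: K(II)(S(IK))
  →1  II
  →2  I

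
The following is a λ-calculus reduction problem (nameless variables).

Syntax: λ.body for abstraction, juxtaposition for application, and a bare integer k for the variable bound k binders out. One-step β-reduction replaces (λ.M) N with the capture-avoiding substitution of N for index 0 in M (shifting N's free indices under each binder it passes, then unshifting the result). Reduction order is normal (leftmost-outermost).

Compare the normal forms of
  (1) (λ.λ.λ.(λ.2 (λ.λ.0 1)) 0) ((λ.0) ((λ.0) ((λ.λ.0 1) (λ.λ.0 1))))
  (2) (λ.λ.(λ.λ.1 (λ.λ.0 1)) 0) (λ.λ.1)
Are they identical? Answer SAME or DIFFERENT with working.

Term A:
  start: (λ.λ.λ.(λ.2 (λ.λ.0 1)) 0) ((λ.0) ((λ.0) ((λ.λ.0 1) (λ.λ.0 1))))
  [1] λ.λ.(λ.2 (λ.λ.0 1)) 0
  [2] λ.λ.1 (λ.λ.0 1)

Term B:
  start: (λ.λ.(λ.λ.1 (λ.λ.0 1)) 0) (λ.λ.1)
  [1] λ.(λ.λ.1 (λ.λ.0 1)) 0
  [2] λ.λ.1 (λ.λ.0 1)

Answer: SAME — A ⇓ λ.λ.1 (λ.λ.0 1), B ⇓ λ.λ.1 (λ.λ.0 1)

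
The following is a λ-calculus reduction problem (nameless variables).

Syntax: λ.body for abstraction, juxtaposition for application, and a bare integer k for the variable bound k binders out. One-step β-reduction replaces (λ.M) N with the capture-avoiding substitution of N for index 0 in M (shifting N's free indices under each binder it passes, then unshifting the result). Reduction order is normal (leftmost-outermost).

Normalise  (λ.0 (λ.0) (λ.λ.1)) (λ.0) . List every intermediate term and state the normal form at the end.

Answer: normal form = λ.λ.1  (in 3 steps)

Derivation:
  start: (λ.0 (λ.0) (λ.λ.1)) (λ.0)
  [1] (λ.0) (λ.0) (λ.λ.1)
  [2] (λ.0) (λ.λ.1)
  [3] λ.λ.1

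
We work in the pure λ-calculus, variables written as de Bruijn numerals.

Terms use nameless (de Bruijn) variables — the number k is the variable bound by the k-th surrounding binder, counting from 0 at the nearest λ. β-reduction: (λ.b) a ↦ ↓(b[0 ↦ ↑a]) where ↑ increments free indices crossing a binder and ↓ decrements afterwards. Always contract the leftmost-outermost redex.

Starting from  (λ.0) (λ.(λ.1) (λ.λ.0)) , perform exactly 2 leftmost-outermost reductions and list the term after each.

Answer: after 2 steps: λ.0

Working:
  start: (λ.0) (λ.(λ.1) (λ.λ.0))
  →1  λ.(λ.1) (λ.λ.0)
  →2  λ.0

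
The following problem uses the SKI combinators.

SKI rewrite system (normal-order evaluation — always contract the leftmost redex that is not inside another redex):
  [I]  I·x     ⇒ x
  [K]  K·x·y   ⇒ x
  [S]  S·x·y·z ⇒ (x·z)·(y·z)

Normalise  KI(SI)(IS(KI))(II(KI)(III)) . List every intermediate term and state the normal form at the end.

Answer: normal form = S(KI)I  (in 6 steps)

Working:
  start: KI(SI)(IS(KI))(II(KI)(III))
  step 1: I(IS(KI))(II(KI)(III))
  step 2: IS(KI)(II(KI)(III))
  step 3: S(KI)(II(KI)(III))
  step 4: S(KI)(I(KI)(III))
  step 5: S(KI)(KI(III))
  step 6: S(KI)I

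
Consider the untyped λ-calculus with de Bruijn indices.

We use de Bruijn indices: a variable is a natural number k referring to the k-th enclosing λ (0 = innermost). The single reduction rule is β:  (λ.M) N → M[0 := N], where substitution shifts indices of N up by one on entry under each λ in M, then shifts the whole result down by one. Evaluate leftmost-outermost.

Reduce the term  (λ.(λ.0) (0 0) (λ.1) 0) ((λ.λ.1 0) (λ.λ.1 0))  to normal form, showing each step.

Answer: normal form = λ.λ.1 0  (in 13 steps)

Derivation:
  start: (λ.(λ.0) (0 0) (λ.1) 0) ((λ.λ.1 0) (λ.λ.1 0))
  →1  (λ.0) ((λ.λ.1 0) (λ.λ.1 0) ((λ.λ.1 0) (λ.λ.1 0))) (λ.(λ.λ.1 0) (λ.λ.1 0)) ((λ.λ.1 0) (λ.λ.1 0))
  →2  (λ.λ.1 0) (λ.λ.1 0) ((λ.λ.1 0) (λ.λ.1 0)) (λ.(λ.λ.1 0) (λ.λ.1 0)) ((λ.λ.1 0) (λ.λ.1 0))
  →3  (λ.(λ.λ.1 0) 0) ((λ.λ.1 0) (λ.λ.1 0)) (λ.(λ.λ.1 0) (λ.λ.1 0)) ((λ.λ.1 0) (λ.λ.1 0))
  →4  (λ.λ.1 0) ((λ.λ.1 0) (λ.λ.1 0)) (λ.(λ.λ.1 0) (λ.λ.1 0)) ((λ.λ.1 0) (λ.λ.1 0))
  →5  (λ.(λ.λ.1 0) (λ.λ.1 0) 0) (λ.(λ.λ.1 0) (λ.λ.1 0)) ((λ.λ.1 0) (λ.λ.1 0))
  →6  (λ.λ.1 0) (λ.λ.1 0) (λ.(λ.λ.1 0) (λ.λ.1 0)) ((λ.λ.1 0) (λ.λ.1 0))
  →7  (λ.(λ.λ.1 0) 0) (λ.(λ.λ.1 0) (λ.λ.1 0)) ((λ.λ.1 0) (λ.λ.1 0))
  →8  (λ.λ.1 0) (λ.(λ.λ.1 0) (λ.λ.1 0)) ((λ.λ.1 0) (λ.λ.1 0))
  →9  (λ.(λ.(λ.λ.1 0) (λ.λ.1 0)) 0) ((λ.λ.1 0) (λ.λ.1 0))
  →10  (λ.(λ.λ.1 0) (λ.λ.1 0)) ((λ.λ.1 0) (λ.λ.1 0))
  →11  (λ.λ.1 0) (λ.λ.1 0)
  →12  λ.(λ.λ.1 0) 0
  →13  λ.λ.1 0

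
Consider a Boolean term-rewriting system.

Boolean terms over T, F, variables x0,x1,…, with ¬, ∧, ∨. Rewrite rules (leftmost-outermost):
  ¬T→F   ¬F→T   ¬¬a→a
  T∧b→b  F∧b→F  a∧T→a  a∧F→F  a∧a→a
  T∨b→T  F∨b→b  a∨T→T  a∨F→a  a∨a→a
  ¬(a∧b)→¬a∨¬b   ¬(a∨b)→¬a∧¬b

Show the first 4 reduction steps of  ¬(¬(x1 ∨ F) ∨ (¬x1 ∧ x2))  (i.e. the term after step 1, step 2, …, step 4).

Answer: after 4 steps: x1 ∧ (¬¬x1 ∨ ¬x2)

Reduction:
  start: ¬(¬(x1 ∨ F) ∨ (¬x1 ∧ x2))
  step 1: ¬¬(x1 ∨ F) ∧ ¬(¬x1 ∧ x2)
  step 2: (x1 ∨ F) ∧ ¬(¬x1 ∧ x2)
  step 3: x1 ∧ ¬(¬x1 ∧ x2)
  step 4: x1 ∧ (¬¬x1 ∨ ¬x2)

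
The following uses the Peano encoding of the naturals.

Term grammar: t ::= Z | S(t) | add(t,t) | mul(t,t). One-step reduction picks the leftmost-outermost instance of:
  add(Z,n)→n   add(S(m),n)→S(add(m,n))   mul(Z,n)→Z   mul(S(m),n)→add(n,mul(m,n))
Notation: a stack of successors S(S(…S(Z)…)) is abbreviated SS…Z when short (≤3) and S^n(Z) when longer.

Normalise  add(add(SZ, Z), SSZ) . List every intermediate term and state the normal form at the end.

Answer: normal form = SSSZ  (in 4 steps)

Working:
  start: add(add(SZ, Z), SSZ)
  [1] add(S(add(Z, Z)), SSZ)
  [2] S(add(add(Z, Z), SSZ))
  [3] S(add(Z, SSZ))
  [4] SSSZ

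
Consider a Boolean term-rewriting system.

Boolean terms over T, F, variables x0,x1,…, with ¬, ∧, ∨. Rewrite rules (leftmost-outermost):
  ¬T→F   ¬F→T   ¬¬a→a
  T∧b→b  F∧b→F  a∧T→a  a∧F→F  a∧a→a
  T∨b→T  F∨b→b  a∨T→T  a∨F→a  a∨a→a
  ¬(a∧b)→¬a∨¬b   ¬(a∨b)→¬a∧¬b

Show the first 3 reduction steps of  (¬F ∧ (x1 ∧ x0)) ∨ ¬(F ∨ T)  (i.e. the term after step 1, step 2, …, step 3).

Answer: after 3 steps: (x1 ∧ x0) ∨ (¬F ∧ ¬T)

Derivation:
  start: (¬F ∧ (x1 ∧ x0)) ∨ ¬(F ∨ T)
  step 1: (T ∧ (x1 ∧ x0)) ∨ ¬(F ∨ T)
  step 2: (x1 ∧ x0) ∨ ¬(F ∨ T)
  step 3: (x1 ∧ x0) ∨ (¬F ∧ ¬T)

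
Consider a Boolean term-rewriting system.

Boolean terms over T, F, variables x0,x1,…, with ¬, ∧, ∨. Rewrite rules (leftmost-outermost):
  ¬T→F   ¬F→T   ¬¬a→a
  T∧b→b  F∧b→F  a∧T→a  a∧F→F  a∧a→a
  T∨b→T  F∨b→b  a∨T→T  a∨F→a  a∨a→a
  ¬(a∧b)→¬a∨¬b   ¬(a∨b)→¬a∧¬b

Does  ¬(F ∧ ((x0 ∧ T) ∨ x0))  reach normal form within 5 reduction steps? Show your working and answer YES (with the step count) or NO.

Answer: YES — reaches normal form T in 3 ≤ 5 steps

Reduction:
  start: ¬(F ∧ ((x0 ∧ T) ∨ x0))
  [1] ¬F ∨ ¬((x0 ∧ T) ∨ x0)
  [2] T ∨ ¬((x0 ∧ T) ∨ x0)
  [3] T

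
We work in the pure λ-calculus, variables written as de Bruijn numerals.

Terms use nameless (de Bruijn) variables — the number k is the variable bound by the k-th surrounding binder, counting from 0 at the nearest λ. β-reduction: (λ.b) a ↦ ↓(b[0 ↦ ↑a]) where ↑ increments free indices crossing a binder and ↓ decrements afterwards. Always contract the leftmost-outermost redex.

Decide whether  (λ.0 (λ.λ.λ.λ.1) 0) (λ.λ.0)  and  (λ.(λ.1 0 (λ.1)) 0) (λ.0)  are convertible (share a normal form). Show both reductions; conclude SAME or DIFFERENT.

Term A:
  start: (λ.0 (λ.λ.λ.λ.1) 0) (λ.λ.0)
  step 1: (λ.λ.0) (λ.λ.λ.λ.1) (λ.λ.0)
  step 2: (λ.0) (λ.λ.0)
  step 3: λ.λ.0

Term B:
  start: (λ.(λ.1 0 (λ.1)) 0) (λ.0)
  step 1: (λ.(λ.0) 0 (λ.1)) (λ.0)
  step 2: (λ.0) (λ.0) (λ.λ.0)
  step 3: (λ.0) (λ.λ.0)
  step 4: λ.λ.0

Answer: SAME — A ⇓ λ.λ.0, B ⇓ λ.λ.0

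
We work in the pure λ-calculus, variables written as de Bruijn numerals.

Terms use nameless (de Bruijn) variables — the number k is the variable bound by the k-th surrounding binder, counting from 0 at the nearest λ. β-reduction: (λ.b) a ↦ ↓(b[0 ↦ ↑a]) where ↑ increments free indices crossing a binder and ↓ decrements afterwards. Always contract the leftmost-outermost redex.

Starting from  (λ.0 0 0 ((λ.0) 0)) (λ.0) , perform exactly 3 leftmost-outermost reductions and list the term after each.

Answer: after 3 steps: (λ.0) ((λ.0) (λ.0))

Working:
  start: (λ.0 0 0 ((λ.0) 0)) (λ.0)
  →1  (λ.0) (λ.0) (λ.0) ((λ.0) (λ.0))
  →2  (λ.0) (λ.0) ((λ.0) (λ.0))
  →3  (λ.0) ((λ.0) (λ.0))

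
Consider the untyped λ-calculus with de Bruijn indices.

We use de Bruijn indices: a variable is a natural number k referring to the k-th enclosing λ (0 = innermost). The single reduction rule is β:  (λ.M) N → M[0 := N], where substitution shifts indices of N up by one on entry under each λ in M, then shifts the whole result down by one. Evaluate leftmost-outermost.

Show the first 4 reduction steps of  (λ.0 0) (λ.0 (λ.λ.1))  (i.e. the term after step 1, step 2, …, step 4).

Answer: after 4 steps: λ.λ.λ.1

Derivation:
  start: (λ.0 0) (λ.0 (λ.λ.1))
  →1  (λ.0 (λ.λ.1)) (λ.0 (λ.λ.1))
  →2  (λ.0 (λ.λ.1)) (λ.λ.1)
  →3  (λ.λ.1) (λ.λ.1)
  →4  λ.λ.λ.1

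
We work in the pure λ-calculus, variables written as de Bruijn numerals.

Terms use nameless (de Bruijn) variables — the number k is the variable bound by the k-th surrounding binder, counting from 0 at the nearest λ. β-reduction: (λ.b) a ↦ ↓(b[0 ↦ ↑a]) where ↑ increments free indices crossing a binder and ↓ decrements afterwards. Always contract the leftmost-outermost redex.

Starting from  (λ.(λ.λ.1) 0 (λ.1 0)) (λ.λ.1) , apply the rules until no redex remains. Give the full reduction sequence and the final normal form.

Answer: normal form = λ.λ.1  (in 3 steps)

Reduction:
  start: (λ.(λ.λ.1) 0 (λ.1 0)) (λ.λ.1)
  →1  (λ.λ.1) (λ.λ.1) (λ.(λ.λ.1) 0)
  →2  (λ.λ.λ.1) (λ.(λ.λ.1) 0)
  →3  λ.λ.1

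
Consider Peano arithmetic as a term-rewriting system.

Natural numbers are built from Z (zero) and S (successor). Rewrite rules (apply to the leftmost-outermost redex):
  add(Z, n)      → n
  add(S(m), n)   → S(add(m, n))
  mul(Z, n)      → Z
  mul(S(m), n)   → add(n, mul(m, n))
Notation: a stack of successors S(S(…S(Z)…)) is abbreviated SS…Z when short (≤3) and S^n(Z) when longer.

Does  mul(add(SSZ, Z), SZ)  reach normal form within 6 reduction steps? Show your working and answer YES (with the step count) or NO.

Answer: NO — after 6 steps the term is S(add(SZ, mul(add(Z, Z), SZ))), not yet normal

Derivation:
  start: mul(add(SSZ, Z), SZ)
  step 1: mul(S(add(SZ, Z)), SZ)
  step 2: add(SZ, mul(add(SZ, Z), SZ))
  step 3: S(add(Z, mul(add(SZ, Z), SZ)))
  step 4: S(mul(add(SZ, Z), SZ))
  step 5: S(mul(S(add(Z, Z)), SZ))
  step 6: S(add(SZ, mul(add(Z, Z), SZ)))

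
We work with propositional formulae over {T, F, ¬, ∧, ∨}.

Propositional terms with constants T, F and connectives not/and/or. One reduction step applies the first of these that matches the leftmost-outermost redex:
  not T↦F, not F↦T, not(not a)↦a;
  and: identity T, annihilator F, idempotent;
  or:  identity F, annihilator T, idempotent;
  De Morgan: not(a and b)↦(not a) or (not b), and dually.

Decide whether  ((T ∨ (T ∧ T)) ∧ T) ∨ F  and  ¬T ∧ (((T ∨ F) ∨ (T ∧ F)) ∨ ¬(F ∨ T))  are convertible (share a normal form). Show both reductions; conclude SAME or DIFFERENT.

Answer: DIFFERENT — A ⇓ T, B ⇓ F

Derivation:
Term A:
  start: ((T ∨ (T ∧ T)) ∧ T) ∨ F
  [1] (T ∨ (T ∧ T)) ∧ T
  [2] T ∨ (T ∧ T)
  [3] T

Term B:
  start: ¬T ∧ (((T ∨ F) ∨ (T ∧ F)) ∨ ¬(F ∨ T))
  [1] F ∧ (((T ∨ F) ∨ (T ∧ F)) ∨ ¬(F ∨ T))
  [2] F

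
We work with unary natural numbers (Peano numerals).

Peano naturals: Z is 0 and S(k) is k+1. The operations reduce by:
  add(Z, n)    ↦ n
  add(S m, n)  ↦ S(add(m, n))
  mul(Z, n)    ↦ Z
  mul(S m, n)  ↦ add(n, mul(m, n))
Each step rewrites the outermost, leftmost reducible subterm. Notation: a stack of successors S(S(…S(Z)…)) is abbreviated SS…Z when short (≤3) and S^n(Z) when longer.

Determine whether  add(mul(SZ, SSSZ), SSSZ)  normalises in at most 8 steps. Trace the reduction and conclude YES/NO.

Answer: NO — after 8 steps the term is S(S(S(add(mul(Z, SSSZ), SSSZ)))), not yet normal

Derivation:
  start: add(mul(SZ, SSSZ), SSSZ)
  →1  add(add(SSSZ, mul(Z, SSSZ)), SSSZ)
  →2  add(S(add(SSZ, mul(Z, SSSZ))), SSSZ)
  →3  S(add(add(SSZ, mul(Z, SSSZ)), SSSZ))
  →4  S(add(S(add(SZ, mul(Z, SSSZ))), SSSZ))
  →5  S(S(add(add(SZ, mul(Z, SSSZ)), SSSZ)))
  →6  S(S(add(S(add(Z, mul(Z, SSSZ))), SSSZ)))
  →7  S(S(S(add(add(Z, mul(Z, SSSZ)), SSSZ))))
  →8  S(S(S(add(mul(Z, SSSZ), SSSZ))))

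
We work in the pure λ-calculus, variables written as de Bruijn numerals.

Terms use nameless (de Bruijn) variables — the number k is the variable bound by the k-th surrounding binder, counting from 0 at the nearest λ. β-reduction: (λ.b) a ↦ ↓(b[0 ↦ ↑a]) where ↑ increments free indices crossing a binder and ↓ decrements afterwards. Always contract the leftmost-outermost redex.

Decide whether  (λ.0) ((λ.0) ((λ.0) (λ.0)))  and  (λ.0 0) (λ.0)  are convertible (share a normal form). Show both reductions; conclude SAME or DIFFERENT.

Answer: SAME — A ⇓ λ.0, B ⇓ λ.0

Working:
Term A:
  start: (λ.0) ((λ.0) ((λ.0) (λ.0)))
  step 1: (λ.0) ((λ.0) (λ.0))
  step 2: (λ.0) (λ.0)
  step 3: λ.0

Term B:
  start: (λ.0 0) (λ.0)
  step 1: (λ.0) (λ.0)
  step 2: λ.0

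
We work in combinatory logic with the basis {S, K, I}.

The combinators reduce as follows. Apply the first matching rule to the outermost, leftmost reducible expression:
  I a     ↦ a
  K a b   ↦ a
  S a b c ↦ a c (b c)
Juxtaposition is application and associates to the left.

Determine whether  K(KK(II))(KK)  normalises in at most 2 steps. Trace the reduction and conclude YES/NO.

  start: K(KK(II))(KK)
  →1  KK(II)
  →2  K

Answer: YES — reaches normal form K in 2 ≤ 2 steps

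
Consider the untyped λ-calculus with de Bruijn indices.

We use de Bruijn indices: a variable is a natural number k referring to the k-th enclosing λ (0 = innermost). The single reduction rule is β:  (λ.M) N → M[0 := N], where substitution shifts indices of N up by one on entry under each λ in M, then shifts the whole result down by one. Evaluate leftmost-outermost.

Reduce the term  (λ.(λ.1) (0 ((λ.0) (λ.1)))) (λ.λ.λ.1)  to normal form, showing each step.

Answer: normal form = λ.λ.λ.1  (in 2 steps)

Working:
  start: (λ.(λ.1) (0 ((λ.0) (λ.1)))) (λ.λ.λ.1)
  →1  (λ.λ.λ.λ.1) ((λ.λ.λ.1) ((λ.0) (λ.λ.λ.λ.1)))
  →2  λ.λ.λ.1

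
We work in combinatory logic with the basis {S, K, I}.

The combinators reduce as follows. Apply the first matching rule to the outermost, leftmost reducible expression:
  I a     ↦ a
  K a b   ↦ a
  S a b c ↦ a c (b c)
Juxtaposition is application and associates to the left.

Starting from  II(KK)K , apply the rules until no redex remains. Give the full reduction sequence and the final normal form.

Answer: normal form = K  (in 3 steps)

Working:
  start: II(KK)K
  step 1: I(KK)K
  step 2: KKK
  step 3: K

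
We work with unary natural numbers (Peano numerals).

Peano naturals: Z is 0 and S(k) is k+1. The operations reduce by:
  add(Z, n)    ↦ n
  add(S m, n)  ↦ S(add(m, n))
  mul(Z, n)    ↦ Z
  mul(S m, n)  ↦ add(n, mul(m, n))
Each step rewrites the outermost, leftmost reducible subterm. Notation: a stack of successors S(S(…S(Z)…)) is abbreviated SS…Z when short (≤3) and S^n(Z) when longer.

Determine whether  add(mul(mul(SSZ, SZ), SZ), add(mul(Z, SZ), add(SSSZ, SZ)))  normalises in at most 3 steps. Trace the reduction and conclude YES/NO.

Answer: NO — after 3 steps the term is add(add(SZ, mul(add(Z, mul(SZ, SZ)), SZ)), add(mul(Z, SZ), add(SSSZ, SZ))), not yet normal

Derivation:
  start: add(mul(mul(SSZ, SZ), SZ), add(mul(Z, SZ), add(SSSZ, SZ)))
  →1  add(mul(add(SZ, mul(SZ, SZ)), SZ), add(mul(Z, SZ), add(SSSZ, SZ)))
  →2  add(mul(S(add(Z, mul(SZ, SZ))), SZ), add(mul(Z, SZ), add(SSSZ, SZ)))
  →3  add(add(SZ, mul(add(Z, mul(SZ, SZ)), SZ)), add(mul(Z, SZ), add(SSSZ, SZ)))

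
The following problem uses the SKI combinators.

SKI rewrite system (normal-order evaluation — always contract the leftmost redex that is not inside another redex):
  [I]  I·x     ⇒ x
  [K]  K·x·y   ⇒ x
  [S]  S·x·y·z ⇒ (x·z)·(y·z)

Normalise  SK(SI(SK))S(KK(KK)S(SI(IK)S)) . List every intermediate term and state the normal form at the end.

Answer: normal form = SS  (in 4 steps)

Working:
  start: SK(SI(SK))S(KK(KK)S(SI(IK)S))
  →1  KS(SI(SK)S)(KK(KK)S(SI(IK)S))
  →2  S(KK(KK)S(SI(IK)S))
  →3  S(KS(SI(IK)S))
  →4  SS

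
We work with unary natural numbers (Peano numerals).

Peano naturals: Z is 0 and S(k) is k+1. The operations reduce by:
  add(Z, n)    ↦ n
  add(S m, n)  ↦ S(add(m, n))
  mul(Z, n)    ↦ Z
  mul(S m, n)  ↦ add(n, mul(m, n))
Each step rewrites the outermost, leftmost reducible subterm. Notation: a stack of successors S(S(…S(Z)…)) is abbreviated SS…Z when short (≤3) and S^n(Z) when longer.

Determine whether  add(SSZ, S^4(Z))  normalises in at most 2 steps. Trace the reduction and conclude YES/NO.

  start: add(SSZ, S^4(Z))
  →1  S(add(SZ, S^4(Z)))
  →2  S(S(add(Z, S^4(Z))))

Answer: NO — after 2 steps the term is S(S(add(Z, S^4(Z)))), not yet normal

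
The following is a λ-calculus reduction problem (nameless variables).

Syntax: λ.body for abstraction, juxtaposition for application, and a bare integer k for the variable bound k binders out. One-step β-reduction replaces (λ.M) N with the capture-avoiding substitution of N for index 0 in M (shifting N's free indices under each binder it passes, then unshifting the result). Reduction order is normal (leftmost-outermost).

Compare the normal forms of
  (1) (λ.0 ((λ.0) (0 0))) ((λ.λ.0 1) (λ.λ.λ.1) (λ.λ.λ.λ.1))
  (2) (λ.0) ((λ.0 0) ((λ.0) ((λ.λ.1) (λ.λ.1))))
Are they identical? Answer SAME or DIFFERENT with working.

Term A:
  start: (λ.0 ((λ.0) (0 0))) ((λ.λ.0 1) (λ.λ.λ.1) (λ.λ.λ.λ.1))
  step 1: (λ.λ.0 1) (λ.λ.λ.1) (λ.λ.λ.λ.1) ((λ.0) ((λ.λ.0 1) (λ.λ.λ.1) (λ.λ.λ.λ.1) ((λ.λ.0 1) (λ.λ.λ.1) (λ.λ.λ.λ.1))))
  step 2: (λ.0 (λ.λ.λ.1)) (λ.λ.λ.λ.1) ((λ.0) ((λ.λ.0 1) (λ.λ.λ.1) (λ.λ.λ.λ.1) ((λ.λ.0 1) (λ.λ.λ.1) (λ.λ.λ.λ.1))))
  step 3: (λ.λ.λ.λ.1) (λ.λ.λ.1) ((λ.0) ((λ.λ.0 1) (λ.λ.λ.1) (λ.λ.λ.λ.1) ((λ.λ.0 1) (λ.λ.λ.1) (λ.λ.λ.λ.1))))
  step 4: (λ.λ.λ.1) ((λ.0) ((λ.λ.0 1) (λ.λ.λ.1) (λ.λ.λ.λ.1) ((λ.λ.0 1) (λ.λ.λ.1) (λ.λ.λ.λ.1))))
  step 5: λ.λ.1

Term B:
  start: (λ.0) ((λ.0 0) ((λ.0) ((λ.λ.1) (λ.λ.1))))
  step 1: (λ.0 0) ((λ.0) ((λ.λ.1) (λ.λ.1)))
  step 2: (λ.0) ((λ.λ.1) (λ.λ.1)) ((λ.0) ((λ.λ.1) (λ.λ.1)))
  step 3: (λ.λ.1) (λ.λ.1) ((λ.0) ((λ.λ.1) (λ.λ.1)))
  step 4: (λ.λ.λ.1) ((λ.0) ((λ.λ.1) (λ.λ.1)))
  step 5: λ.λ.1

Answer: SAME — A ⇓ λ.λ.1, B ⇓ λ.λ.1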